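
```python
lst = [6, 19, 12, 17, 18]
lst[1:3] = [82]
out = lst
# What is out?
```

Trace:
`lst = [6, 19, 12, 17, 18]` → lst = [6, 19, 12, 17, 18]
`lst[1:3] = [82]` → lst = [6, 82, 17, 18]
`out = lst` → out = [6, 82, 17, 18]
So out = [6, 82, 17, 18]

Answer: [6, 82, 17, 18]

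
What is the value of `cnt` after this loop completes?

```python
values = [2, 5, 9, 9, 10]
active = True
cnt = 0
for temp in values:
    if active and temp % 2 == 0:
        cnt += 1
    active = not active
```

Count even values at even positions
`cnt` takes the values: 0 → 1 → 2

Answer: 2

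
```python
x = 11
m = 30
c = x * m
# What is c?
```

Trace:
`x = 11` → x = 11
`m = 30` → m = 30
`c = x * m` → c = 330
So c = 330

Answer: 330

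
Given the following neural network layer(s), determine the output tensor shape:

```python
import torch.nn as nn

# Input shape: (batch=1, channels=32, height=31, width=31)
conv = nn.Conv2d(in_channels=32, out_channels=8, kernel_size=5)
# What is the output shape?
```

Input: (1, 32, 31, 31) -> Output: (1, 8, 27, 27)

Answer: (1, 8, 27, 27)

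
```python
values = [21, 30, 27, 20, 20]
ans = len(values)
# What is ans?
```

Trace:
`values = [21, 30, 27, 20, 20]` → values = [21, 30, 27, 20, 20]
`ans = len(values)` → ans = 5
So ans = 5

Answer: 5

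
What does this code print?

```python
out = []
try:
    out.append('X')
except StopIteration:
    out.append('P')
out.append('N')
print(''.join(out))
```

Execution trace: 'X' (try body, no exception) → 'N' (after the try/except). Output: XN

Answer: XN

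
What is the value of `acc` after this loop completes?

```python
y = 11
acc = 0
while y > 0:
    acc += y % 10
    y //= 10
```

Sum digits of 11
`acc` takes the values: 0 → 1 → 2

Answer: 2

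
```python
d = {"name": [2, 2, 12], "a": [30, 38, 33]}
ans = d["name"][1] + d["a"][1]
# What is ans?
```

Trace:
`d = {"name": [2, 2, 12], "a": [30, 38, 33]}` → d = {'name': [2, 2, 12], 'a': [30, 38, 33]}
`ans = d["name"][1] + d["a"][1]` → ans = 40
So ans = 40

Answer: 40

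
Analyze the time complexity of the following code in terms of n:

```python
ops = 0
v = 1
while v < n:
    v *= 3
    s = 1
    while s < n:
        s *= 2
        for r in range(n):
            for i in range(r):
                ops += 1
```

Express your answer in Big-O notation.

Each loop level contributes: log n × log n × n × n. Multiplying the contributions gives O(n^2 log² n).

Answer: O(n^2 log² n)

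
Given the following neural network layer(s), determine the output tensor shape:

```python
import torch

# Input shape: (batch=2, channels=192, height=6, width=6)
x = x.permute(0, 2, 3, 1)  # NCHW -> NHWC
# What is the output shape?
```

Input: (2, 192, 6, 6) -> Output: (2, 6, 6, 192)

Answer: (2, 6, 6, 192)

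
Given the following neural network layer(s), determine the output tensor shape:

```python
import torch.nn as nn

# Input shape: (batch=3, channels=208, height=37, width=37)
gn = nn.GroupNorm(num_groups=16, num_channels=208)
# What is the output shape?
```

Input: (3, 208, 37, 37) -> Output: (3, 208, 37, 37)

Answer: (3, 208, 37, 37)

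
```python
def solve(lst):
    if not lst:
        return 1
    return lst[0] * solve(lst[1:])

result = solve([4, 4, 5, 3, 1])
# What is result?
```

Product over [4, 4, 5, 3, 1] = 4 * 4 * 5 * 3 * 1 = 240

Answer: 240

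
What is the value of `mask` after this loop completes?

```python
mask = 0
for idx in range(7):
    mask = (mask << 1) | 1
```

Build 7 consecutive 1-bits: 0b1111111
`mask` takes the values: 0 → 1 → 3 → 7 → 15 → 31 → 63 → 127

Answer: 127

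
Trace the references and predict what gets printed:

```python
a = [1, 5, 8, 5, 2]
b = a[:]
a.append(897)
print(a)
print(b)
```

Key concept: slice [:] creates copy.
Step by step:
`a = [1, 5, 8, 5, 2]` → a = [1, 5, 8, 5, 2]
`b = a[:]` → b = [1, 5, 8, 5, 2]
`a.append(897)` → a = [1, 5, 8, 5, 2, 897]
`print(a)` → prints [1, 5, 8, 5, 2, 897]
`print(b)` → prints [1, 5, 8, 5, 2]

Answer:
[1, 5, 8, 5, 2, 897]
[1, 5, 8, 5, 2]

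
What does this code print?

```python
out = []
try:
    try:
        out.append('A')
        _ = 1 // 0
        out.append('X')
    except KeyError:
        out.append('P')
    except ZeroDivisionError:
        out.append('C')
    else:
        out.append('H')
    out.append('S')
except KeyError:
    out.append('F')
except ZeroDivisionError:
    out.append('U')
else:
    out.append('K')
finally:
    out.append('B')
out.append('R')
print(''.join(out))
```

Execution trace: 'A' (inner try body) → 'C' (inner except ZeroDivisionError) → 'S' (try body, no exception) → 'K' (else) → 'B' (finally) → 'R' (after the try/except). Output: ACSKBR

Answer: ACSKBR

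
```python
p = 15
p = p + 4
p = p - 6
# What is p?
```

Trace:
`p = 15` → p = 15
`p = p + 4` → p = 19
`p = p - 6` → p = 13
So p = 13

Answer: 13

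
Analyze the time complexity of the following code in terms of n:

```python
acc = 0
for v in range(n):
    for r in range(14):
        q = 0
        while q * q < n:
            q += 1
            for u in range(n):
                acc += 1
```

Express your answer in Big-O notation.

Each loop level contributes: n × 1 × √n × n. Multiplying the contributions gives O(n^2√n).

Answer: O(n^2√n)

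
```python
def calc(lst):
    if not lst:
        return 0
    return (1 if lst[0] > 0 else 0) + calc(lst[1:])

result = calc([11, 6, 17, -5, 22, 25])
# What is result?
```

Count of positive elements in [11, 6, 17, -5, 22, 25] = 5

Answer: 5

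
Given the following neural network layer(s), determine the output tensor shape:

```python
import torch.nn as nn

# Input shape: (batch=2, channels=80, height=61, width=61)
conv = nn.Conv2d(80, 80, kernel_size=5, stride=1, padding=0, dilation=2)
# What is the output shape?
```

Input: (2, 80, 61, 61) -> Output: (2, 80, 53, 53)

Answer: (2, 80, 53, 53)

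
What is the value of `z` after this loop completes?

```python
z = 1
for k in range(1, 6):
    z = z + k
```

Start at 1, add 1 through 5
`z` takes the values: 1 → 2 → 4 → 7 → 11 → 16

Answer: 16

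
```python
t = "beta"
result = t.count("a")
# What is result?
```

Trace:
`t = "beta"` → t = 'beta'
`result = t.count("a")` → result = 1
So result = 1

Answer: 1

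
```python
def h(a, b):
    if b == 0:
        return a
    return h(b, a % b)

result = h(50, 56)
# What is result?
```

h(50, 56) -> h(56, 50) -> h(50, 6) -> h(6, 2) -> h(2, 0) -> 2

Answer: 2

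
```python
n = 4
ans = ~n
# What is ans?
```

Trace:
`n = 4` → n = 4
`ans = ~n` → ans = -5
So ans = -5

Answer: -5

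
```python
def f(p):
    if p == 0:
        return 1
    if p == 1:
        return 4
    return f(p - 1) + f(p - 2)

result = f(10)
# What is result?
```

Build up from base cases: f(0)=1, f(1)=4, f(2)=5, f(3)=9, f(4)=14, f(5)=23, f(6)=37, ..., f(10)=254

Answer: 254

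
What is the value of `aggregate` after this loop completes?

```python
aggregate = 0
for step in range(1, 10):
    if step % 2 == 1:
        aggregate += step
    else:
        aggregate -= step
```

Add odd, subtract even
`aggregate` takes the values: 0 → 1 → -1 → 2 → -2 → 3 → -3 → 4 → -4 → 5

Answer: 5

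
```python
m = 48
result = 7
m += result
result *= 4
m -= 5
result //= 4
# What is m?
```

Trace:
`m = 48` → m = 48
`result = 7` → result = 7
`m += result` → m = 55
`result *= 4` → result = 28
`m -= 5` → m = 50
`result //= 4` → result = 7
So m = 50

Answer: 50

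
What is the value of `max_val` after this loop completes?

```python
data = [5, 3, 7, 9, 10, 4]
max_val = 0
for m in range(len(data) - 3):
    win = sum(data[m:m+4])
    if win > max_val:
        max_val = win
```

Max sum of 4-element window in [5, 3, 7, 9, 10, 4]
`max_val` takes the values: 0 → 24 → 29 → 30

Answer: 30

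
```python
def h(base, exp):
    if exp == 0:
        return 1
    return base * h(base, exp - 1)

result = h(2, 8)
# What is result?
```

h(2, 8) = 2 * 2 * 2 * 2 * 2 * 2 * 2 * 2 = 256

Answer: 256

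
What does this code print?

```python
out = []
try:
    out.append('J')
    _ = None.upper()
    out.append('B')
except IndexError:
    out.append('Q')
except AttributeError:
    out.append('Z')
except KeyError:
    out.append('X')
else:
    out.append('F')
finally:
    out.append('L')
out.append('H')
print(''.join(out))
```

Execution trace: 'J' (try body) → 'Z' (except AttributeError) → 'L' (finally) → 'H' (after the try/except). Output: JZLH

Answer: JZLH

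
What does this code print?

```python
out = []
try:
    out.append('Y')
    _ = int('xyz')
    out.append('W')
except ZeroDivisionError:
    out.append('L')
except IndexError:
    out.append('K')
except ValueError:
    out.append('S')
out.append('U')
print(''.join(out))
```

Execution trace: 'Y' (try body) → 'S' (except ValueError) → 'U' (after the try/except). Output: YSU

Answer: YSU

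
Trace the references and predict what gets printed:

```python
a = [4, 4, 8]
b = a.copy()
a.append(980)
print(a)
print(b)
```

Key concept: list.copy() creates independent copy.
Step by step:
`a = [4, 4, 8]` → a = [4, 4, 8]
`b = a.copy()` → b = [4, 4, 8]
`a.append(980)` → a = [4, 4, 8, 980]
`print(a)` → prints [4, 4, 8, 980]
`print(b)` → prints [4, 4, 8]

Answer:
[4, 4, 8, 980]
[4, 4, 8]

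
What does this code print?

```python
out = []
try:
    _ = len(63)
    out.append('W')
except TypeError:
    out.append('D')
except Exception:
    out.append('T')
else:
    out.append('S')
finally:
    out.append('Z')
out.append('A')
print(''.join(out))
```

Execution trace: 'D' (except TypeError) → 'Z' (finally) → 'A' (after the try/except). Output: DZA

Answer: DZA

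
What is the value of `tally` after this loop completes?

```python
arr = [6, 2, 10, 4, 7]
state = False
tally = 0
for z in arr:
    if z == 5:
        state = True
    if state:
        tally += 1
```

Count elements after first 5 in [6, 2, 10, 4, 7]
`tally` takes the values: 0

Answer: 0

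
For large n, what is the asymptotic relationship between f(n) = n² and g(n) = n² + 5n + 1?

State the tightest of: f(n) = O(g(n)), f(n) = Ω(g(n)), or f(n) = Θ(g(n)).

n² vs n² + 5n + 1: f(n) = Θ(g(n)) — they are asymptotically equivalent (lower-order terms are dominated).

Answer: f(n) = Θ(g(n)) — they are asymptotically equivalent (lower-order terms are dominated).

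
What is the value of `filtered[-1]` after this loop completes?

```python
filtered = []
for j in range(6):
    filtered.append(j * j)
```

Last element of squares 0 to 5
`filtered` takes the values: [] → [0] → [0, 1] → [0, 1, 4] → [0, 1, 4, 9] → [0, 1, 4, 9, 16] → [0, 1, 4, 9, 16, 25]
So `filtered[-1]` = 25

Answer: 25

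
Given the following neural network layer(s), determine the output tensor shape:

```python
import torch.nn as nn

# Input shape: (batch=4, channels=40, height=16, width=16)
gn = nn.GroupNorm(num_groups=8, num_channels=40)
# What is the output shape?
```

Input: (4, 40, 16, 16) -> Output: (4, 40, 16, 16)

Answer: (4, 40, 16, 16)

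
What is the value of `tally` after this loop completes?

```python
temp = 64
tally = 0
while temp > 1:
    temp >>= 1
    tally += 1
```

Count right shifts until 1
`tally` takes the values: 0 → 1 → 2 → 3 → 4 → 5 → 6

Answer: 6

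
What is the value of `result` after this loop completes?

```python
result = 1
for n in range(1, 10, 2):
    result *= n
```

Product of 1, 3, 5, ... up to 9
`result` takes the values: 1 → 3 → 15 → 105 → 945

Answer: 945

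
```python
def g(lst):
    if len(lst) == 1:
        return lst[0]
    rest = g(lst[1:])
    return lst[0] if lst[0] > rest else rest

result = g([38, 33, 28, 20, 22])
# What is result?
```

Recursive max over [38, 33, 28, 20, 22] = 38

Answer: 38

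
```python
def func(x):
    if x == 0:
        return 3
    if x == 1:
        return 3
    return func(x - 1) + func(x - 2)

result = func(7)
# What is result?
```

Build up from base cases: func(0)=3, func(1)=3, func(2)=6, func(3)=9, func(4)=15, func(5)=24, func(6)=39, ..., func(7)=63

Answer: 63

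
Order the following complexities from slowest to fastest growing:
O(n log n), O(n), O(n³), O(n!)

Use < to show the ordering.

Ordered by growth rate: O(n) < O(n log n) < O(n³) < O(n!)

Answer: O(n) < O(n log n) < O(n³) < O(n!)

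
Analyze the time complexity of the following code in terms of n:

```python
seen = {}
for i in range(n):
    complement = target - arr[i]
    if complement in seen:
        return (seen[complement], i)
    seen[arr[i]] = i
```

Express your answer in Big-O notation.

This is Two sum with hash map. Time complexity: O(n).

Answer: O(n)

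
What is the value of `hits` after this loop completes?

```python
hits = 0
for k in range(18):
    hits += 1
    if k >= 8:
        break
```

Loop breaks when k reaches 8, hits is 9
`hits` takes the values: 0 → 1 → 2 → 3 → 4 → 5 → 6 → 7 → 8 → 9

Answer: 9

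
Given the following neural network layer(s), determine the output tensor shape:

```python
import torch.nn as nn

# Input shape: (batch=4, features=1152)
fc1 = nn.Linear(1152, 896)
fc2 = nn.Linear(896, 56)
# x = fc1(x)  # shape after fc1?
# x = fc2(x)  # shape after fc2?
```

Input: (4, 1152) -> after fc1: (4, 896) -> Output: (4, 56)

Answer: (4, 56)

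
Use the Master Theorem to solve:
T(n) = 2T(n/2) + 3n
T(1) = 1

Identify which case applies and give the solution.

a=2, b=2, f(n)=3n. log_2(2) = 1. Since c=1 = 1, Case 2 applies: T(n) = Θ(n^log_b(a) · log n) = O(n log n).

Answer: O(n log n) - Case 2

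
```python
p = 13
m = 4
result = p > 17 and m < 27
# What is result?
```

Trace:
`p = 13` → p = 13
`m = 4` → m = 4
`result = p > 17 and m < 27` → result = False
So result = False

Answer: False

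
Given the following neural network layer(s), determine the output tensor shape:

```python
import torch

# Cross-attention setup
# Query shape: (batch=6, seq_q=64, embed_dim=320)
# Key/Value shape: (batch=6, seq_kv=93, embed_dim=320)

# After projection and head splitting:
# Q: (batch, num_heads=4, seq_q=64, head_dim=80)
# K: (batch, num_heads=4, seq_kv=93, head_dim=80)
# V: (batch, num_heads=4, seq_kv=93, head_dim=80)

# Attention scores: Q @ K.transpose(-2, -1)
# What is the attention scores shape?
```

Input: (6, 64, 320) -> Output: (6, 4, 64, 93)

Answer: (6, 4, 64, 93)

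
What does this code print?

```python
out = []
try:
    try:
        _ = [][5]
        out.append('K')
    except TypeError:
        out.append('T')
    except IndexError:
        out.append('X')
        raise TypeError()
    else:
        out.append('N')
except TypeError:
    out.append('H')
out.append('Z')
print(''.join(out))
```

Execution trace: 'X' (inner except IndexError) → 'H' (outer except TypeError) → 'Z' (after the try/except). Output: XHZ

Answer: XHZ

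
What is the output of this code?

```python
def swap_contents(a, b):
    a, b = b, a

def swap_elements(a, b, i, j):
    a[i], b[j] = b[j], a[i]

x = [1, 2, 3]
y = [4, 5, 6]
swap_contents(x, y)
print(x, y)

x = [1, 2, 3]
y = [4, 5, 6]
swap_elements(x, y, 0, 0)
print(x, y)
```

Key concept: parameter rebinding vs mutation.
Step by step:
`x = [1, 2, 3]` → x = [1, 2, 3]
`y = [4, 5, 6]` → y = [4, 5, 6]
`swap_contents(x, y)` → no visible change to tracked variables
`print(x, y)` → prints [1, 2, 3] [4, 5, 6]
`x = [1, 2, 3]` → x = [1, 2, 3]
`y = [4, 5, 6]` → y = [4, 5, 6]
`swap_elements(x, y, 0, 0)` → x = [4, 2, 3]; y = [1, 5, 6]
`print(x, y)` → prints [4, 2, 3] [1, 5, 6]

Answer:
[1, 2, 3] [4, 5, 6]
[4, 2, 3] [1, 5, 6]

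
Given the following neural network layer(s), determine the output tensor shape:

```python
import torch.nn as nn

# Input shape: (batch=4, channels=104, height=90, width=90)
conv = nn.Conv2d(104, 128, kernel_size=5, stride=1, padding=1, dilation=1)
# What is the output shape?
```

Input: (4, 104, 90, 90) -> Output: (4, 128, 88, 88)

Answer: (4, 128, 88, 88)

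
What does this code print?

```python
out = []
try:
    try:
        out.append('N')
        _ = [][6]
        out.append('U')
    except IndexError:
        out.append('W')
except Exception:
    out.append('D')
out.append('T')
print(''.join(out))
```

Execution trace: 'N' (inner try body) → 'W' (inner except IndexError) → 'T' (after the try/except). Output: NWT

Answer: NWT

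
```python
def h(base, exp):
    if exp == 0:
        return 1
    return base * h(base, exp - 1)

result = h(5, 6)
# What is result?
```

h(5, 6) = 5 * 5 * 5 * 5 * 5 * 5 = 15625

Answer: 15625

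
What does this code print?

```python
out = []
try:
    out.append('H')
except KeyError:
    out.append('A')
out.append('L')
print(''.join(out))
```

Execution trace: 'H' (try body, no exception) → 'L' (after the try/except). Output: HL

Answer: HL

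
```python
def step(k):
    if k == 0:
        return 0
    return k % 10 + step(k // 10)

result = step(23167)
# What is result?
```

Sum of digits of 23167: 7 + 6 + 1 + 3 + 2 = 19

Answer: 19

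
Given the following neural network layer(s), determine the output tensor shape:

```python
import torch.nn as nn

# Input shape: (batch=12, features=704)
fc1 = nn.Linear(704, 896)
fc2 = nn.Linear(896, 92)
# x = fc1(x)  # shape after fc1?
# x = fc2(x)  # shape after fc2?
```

Input: (12, 704) -> after fc1: (12, 896) -> Output: (12, 92)

Answer: (12, 92)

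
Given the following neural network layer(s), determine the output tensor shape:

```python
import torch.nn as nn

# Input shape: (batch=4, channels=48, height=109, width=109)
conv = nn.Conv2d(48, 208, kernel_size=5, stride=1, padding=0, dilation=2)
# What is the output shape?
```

Input: (4, 48, 109, 109) -> Output: (4, 208, 101, 101)

Answer: (4, 208, 101, 101)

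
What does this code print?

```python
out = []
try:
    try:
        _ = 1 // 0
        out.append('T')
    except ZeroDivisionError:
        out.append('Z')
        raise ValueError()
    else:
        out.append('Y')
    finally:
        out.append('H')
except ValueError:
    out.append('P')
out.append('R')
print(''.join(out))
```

Execution trace: 'Z' (inner except ZeroDivisionError) → 'H' (inner finally) → 'P' (outer except ValueError) → 'R' (after the try/except). Output: ZHPR

Answer: ZHPR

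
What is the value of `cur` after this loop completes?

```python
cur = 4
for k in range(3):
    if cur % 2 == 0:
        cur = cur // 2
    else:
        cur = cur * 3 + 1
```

Collatz-style transformation from 4
`cur` takes the values: 4 → 2 → 1 → 4

Answer: 4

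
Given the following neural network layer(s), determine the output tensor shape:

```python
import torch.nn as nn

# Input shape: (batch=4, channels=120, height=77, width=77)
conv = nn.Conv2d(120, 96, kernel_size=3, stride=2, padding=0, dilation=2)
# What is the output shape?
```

Input: (4, 120, 77, 77) -> Output: (4, 96, 37, 37)

Answer: (4, 96, 37, 37)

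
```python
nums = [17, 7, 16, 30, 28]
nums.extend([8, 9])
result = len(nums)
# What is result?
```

Trace:
`nums = [17, 7, 16, 30, 28]` → nums = [17, 7, 16, 30, 28]
`nums.extend([8, 9])` → nums = [17, 7, 16, 30, 28, 8, 9]
`result = len(nums)` → result = 7
So result = 7

Answer: 7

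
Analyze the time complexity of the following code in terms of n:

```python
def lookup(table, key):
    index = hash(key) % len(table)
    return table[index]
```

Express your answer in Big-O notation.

This is Hash table lookup (average case). Time complexity: O(1).

Answer: O(1)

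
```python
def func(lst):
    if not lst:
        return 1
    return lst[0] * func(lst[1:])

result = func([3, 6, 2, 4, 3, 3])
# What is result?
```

Product over [3, 6, 2, 4, 3, 3] = 3 * 6 * 2 * 4 * 3 * 3 = 1296

Answer: 1296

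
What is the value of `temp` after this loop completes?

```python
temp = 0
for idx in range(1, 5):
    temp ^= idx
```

XOR of 1 to 4
`temp` takes the values: 0 → 1 → 3 → 0 → 4

Answer: 4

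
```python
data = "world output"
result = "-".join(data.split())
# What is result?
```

Trace:
`data = "world output"` → data = 'world output'
`result = "-".join(data.split())` → result = 'world-output'
So result = 'world-output'

Answer: 'world-output'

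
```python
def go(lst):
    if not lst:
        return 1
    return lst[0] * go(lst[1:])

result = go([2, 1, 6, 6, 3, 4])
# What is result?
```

Product over [2, 1, 6, 6, 3, 4] = 2 * 1 * 6 * 6 * 3 * 4 = 864

Answer: 864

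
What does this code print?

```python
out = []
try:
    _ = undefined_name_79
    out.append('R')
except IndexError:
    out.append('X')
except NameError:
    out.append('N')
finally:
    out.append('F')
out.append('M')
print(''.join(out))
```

Execution trace: 'N' (except NameError) → 'F' (finally) → 'M' (after the try/except). Output: NFM

Answer: NFM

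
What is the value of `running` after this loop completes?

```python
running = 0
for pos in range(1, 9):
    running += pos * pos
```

Sum of squares 1² to 8² = 204
`running` takes the values: 0 → 1 → 5 → 14 → 30 → 55 → 91 → 140 → 204

Answer: 204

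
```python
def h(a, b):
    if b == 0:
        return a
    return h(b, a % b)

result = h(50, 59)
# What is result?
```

h(50, 59) -> h(59, 50) -> h(50, 9) -> h(9, 5) -> h(5, 4) -> h(4, 1) -> h(1, 0) -> 1

Answer: 1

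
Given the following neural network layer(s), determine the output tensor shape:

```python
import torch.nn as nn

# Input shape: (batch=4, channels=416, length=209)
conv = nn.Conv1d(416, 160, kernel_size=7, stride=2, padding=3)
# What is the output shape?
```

Input: (4, 416, 209) -> Output: (4, 160, 105)

Answer: (4, 160, 105)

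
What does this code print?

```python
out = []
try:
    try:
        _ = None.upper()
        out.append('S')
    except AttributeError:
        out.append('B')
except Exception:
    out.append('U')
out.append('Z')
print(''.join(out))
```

Execution trace: 'B' (inner except AttributeError) → 'Z' (after the try/except). Output: BZ

Answer: BZ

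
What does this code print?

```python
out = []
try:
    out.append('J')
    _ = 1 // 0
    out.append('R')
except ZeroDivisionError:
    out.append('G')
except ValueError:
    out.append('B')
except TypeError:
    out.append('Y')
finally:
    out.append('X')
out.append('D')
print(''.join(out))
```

Execution trace: 'J' (try body) → 'G' (except ZeroDivisionError) → 'X' (finally) → 'D' (after the try/except). Output: JGXD

Answer: JGXD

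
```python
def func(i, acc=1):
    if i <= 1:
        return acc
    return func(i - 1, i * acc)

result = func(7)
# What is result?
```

Accumulator trace (n, acc): (7, 1) -> (6, 7) -> (5, 42) -> (4, 210) -> (3, 840) -> (2, 2520) -> (1, 5040) -> return 5040

Answer: 5040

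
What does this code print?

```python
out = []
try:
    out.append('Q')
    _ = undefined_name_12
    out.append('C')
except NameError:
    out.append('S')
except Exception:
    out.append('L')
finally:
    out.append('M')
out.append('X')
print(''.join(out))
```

Execution trace: 'Q' (try body) → 'S' (except NameError) → 'M' (finally) → 'X' (after the try/except). Output: QSMX

Answer: QSMX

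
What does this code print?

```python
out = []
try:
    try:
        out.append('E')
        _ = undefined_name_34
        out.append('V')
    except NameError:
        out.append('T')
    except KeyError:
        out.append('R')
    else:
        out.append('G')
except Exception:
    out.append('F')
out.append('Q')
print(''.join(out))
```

Execution trace: 'E' (inner try body) → 'T' (inner except NameError) → 'Q' (after the try/except). Output: ETQ

Answer: ETQ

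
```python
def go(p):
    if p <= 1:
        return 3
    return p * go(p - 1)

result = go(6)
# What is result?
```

go(6) = 6 * 5 * 4 * 3 * 2 * 3 = 2160

Answer: 2160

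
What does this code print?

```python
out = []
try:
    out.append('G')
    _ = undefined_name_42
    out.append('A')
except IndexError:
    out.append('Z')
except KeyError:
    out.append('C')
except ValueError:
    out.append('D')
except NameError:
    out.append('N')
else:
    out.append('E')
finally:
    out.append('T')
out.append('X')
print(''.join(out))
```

Execution trace: 'G' (try body) → 'N' (except NameError) → 'T' (finally) → 'X' (after the try/except). Output: GNTX

Answer: GNTX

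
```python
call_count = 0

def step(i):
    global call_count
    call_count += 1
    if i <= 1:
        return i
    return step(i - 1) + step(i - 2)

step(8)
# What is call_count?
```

Calls(i) = 1 + Calls(i-1) + Calls(i-2); Calls(0)=Calls(1)=1. For i=8 this gives 67.

Answer: 67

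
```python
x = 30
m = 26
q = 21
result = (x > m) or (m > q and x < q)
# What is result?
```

Trace:
`x = 30` → x = 30
`m = 26` → m = 26
`q = 21` → q = 21
`result = (x > m) or (m > q and x < q)` → result = True
So result = True

Answer: True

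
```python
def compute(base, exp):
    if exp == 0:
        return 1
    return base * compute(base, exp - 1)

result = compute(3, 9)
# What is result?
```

compute(3, 9) = 3 * 3 * 3 * 3 * 3 * 3 * 3 * 3 * 3 = 19683

Answer: 19683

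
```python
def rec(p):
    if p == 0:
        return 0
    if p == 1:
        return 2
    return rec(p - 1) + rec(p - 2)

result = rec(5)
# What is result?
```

Build up from base cases: rec(0)=0, rec(1)=2, rec(2)=2, rec(3)=4, rec(4)=6, rec(5)=10

Answer: 10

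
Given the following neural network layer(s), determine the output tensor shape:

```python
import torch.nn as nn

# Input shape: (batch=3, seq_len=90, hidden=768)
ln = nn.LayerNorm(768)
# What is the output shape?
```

Input: (3, 90, 768) -> Output: (3, 90, 768)

Answer: (3, 90, 768)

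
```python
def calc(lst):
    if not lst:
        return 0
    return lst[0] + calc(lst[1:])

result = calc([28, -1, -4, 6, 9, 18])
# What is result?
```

28 + (-1) + (-4) + 6 + 9 + 18 + 0 = 56

Answer: 56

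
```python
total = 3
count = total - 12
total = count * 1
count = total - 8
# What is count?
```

Trace:
`total = 3` → total = 3
`count = total - 12` → count = -9
`total = count * 1` → total = -9
`count = total - 8` → count = -17
So count = -17

Answer: -17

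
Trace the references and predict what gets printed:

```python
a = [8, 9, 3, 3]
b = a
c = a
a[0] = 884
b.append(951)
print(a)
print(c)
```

Key concept: multiple aliases.
Step by step:
`a = [8, 9, 3, 3]` → a = [8, 9, 3, 3]
`b = a` → b = [8, 9, 3, 3] (same object as a)
`c = a` → c = [8, 9, 3, 3] (same object as a, b)
`a[0] = 884` → a = [884, 9, 3, 3] (same object as b, c); b = [884, 9, 3, 3] (same object as a, c); c = [884, 9, 3, 3] (same object as a, b)
`b.append(951)` → a = [884, 9, 3, 3, 951] (same object as b, c); b = [884, 9, 3, 3, 951] (same object as a, c); c = [884, 9, 3, 3, 951] (same object as a, b)
`print(a)` → prints [884, 9, 3, 3, 951]
`print(c)` → prints [884, 9, 3, 3, 951]

Answer:
[884, 9, 3, 3, 951]
[884, 9, 3, 3, 951]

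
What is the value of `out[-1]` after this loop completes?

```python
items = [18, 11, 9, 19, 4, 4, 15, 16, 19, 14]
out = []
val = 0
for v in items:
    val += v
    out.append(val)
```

Cumulative sum ends at 129
`out` takes the values: [] → [18] → [18, 29] → [18, 29, 38] → [18, 29, 38, 57] → [18, 29, 38, 57, 61] → [18, 29, 38, 57, 61, 65] → [18, 29, 38, 57, 61, 65, 80] → [18, 29, 38, 57, 61, 65, 80, 96] → [18, 29, 38, 57, 61, 65, 80, 96, 115] → [18, 29, 38, 57, 61, 65, 80, 96, 115, 129]
So `out[-1]` = 129

Answer: 129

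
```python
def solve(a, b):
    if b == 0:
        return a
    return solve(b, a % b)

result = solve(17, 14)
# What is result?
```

solve(17, 14) -> solve(14, 3) -> solve(3, 2) -> solve(2, 1) -> solve(1, 0) -> 1

Answer: 1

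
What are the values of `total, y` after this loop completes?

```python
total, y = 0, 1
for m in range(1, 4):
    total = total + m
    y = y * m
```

Sum and factorial of 1 to 3
`total, y` takes the values: (0, 1) → (1, 1) → (3, 1) → (3, 2) → (6, 2) → (6, 6)

Answer: 6, 6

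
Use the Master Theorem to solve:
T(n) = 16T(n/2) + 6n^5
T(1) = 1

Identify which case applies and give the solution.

a=16, b=2, f(n)=6n^5. log_2(16) = 4. Since c=5 > 4 and the regularity condition holds (16(n/2)^5 = (16/2^5)n^5 with 16/2^5 < 1), Case 3 applies: T(n) = Θ(f(n)) = O(n^5).

Answer: O(n^5) - Case 3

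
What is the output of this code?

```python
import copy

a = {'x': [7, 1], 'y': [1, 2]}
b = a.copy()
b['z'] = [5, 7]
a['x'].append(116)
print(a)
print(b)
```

Key concept: shallow copy of dict with mutable values.
Step by step:
`a = {'x': [7, 1], 'y': [1, 2]}` → a = {'x': [7, 1], 'y': [1, 2]}
`b = a.copy()` → b = {'x': [7, 1], 'y': [1, 2]}
`b['z'] = [5, 7]` → b = {'x': [7, 1], 'y': [1, 2], 'z': [5, 7]}
`a['x'].append(116)` → a = {'x': [7, 1, 116], 'y': [1, 2]}; b = {'x': [7, 1, 116], 'y': [1, 2], 'z': [5, 7]}
`print(a)` → prints {'x': [7, 1, 116], 'y': [1, 2]}
`print(b)` → prints {'x': [7, 1, 116], 'y': [1, 2], 'z': [5, 7]}

Answer:
{'x': [7, 1, 116], 'y': [1, 2]}
{'x': [7, 1, 116], 'y': [1, 2], 'z': [5, 7]}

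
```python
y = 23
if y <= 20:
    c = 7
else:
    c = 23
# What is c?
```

Trace:
`y = 23` → y = 23
`if y <= 20: ...` → y <= 20 is False, take else branch → c = 23
So c = 23

Answer: 23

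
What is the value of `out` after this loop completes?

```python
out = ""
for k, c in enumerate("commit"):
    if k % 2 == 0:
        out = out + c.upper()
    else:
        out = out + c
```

Uppercase even positions in 'commit'
`out` takes the values: "" → "C" → "Co" → "CoM" → "CoMm" → "CoMmI" → "CoMmIt"

Answer: "CoMmIt"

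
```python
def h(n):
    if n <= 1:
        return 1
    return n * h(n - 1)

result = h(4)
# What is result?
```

h(4) = 4 * 3 * 2 * 1 = 24

Answer: 24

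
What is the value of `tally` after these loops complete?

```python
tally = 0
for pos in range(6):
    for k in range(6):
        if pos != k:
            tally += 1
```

6² - 6 (exclude diagonal)
`tally` takes the values: 0 → 1 → 2 → 3 → 4 → 5 → 6 → 7 → 8 → 9 → 10 → 11 → 12 → 13 → 14 → 15 → 16 → 17 → 18 → 19 → 20 → 21 → 22 → 23 → 24 → 25 → 26 → 27 → 28 → 29 → 30

Answer: 30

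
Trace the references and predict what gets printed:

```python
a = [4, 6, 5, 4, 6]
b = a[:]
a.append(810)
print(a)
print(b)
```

Key concept: slice [:] creates copy.
Step by step:
`a = [4, 6, 5, 4, 6]` → a = [4, 6, 5, 4, 6]
`b = a[:]` → b = [4, 6, 5, 4, 6]
`a.append(810)` → a = [4, 6, 5, 4, 6, 810]
`print(a)` → prints [4, 6, 5, 4, 6, 810]
`print(b)` → prints [4, 6, 5, 4, 6]

Answer:
[4, 6, 5, 4, 6, 810]
[4, 6, 5, 4, 6]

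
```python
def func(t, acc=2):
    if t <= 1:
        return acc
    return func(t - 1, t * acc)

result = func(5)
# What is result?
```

Accumulator trace (n, acc): (5, 2) -> (4, 10) -> (3, 40) -> (2, 120) -> (1, 240) -> return 240

Answer: 240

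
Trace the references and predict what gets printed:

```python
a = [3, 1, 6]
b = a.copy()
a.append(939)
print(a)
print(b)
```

Key concept: list.copy() creates independent copy.
Step by step:
`a = [3, 1, 6]` → a = [3, 1, 6]
`b = a.copy()` → b = [3, 1, 6]
`a.append(939)` → a = [3, 1, 6, 939]
`print(a)` → prints [3, 1, 6, 939]
`print(b)` → prints [3, 1, 6]

Answer:
[3, 1, 6, 939]
[3, 1, 6]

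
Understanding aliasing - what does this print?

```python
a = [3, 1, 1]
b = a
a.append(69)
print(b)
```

Key concept: basic list aliasing.
Step by step:
`a = [3, 1, 1]` → a = [3, 1, 1]
`b = a` → b = [3, 1, 1] (same object as a)
`a.append(69)` → a = [3, 1, 1, 69] (same object as b); b = [3, 1, 1, 69] (same object as a)
`print(b)` → prints [3, 1, 1, 69]

Answer: [3, 1, 1, 69]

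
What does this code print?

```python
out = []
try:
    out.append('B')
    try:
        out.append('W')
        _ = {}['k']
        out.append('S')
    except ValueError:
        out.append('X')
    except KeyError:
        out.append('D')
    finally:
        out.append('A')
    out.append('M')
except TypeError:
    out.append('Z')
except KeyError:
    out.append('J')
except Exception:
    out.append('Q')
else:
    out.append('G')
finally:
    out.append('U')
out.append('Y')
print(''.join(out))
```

Execution trace: 'B' (try body) → 'W' (inner try body) → 'D' (inner except KeyError) → 'A' (inner finally) → 'M' (try body, no exception) → 'G' (else) → 'U' (finally) → 'Y' (after the try/except). Output: BWDAMGUY

Answer: BWDAMGUY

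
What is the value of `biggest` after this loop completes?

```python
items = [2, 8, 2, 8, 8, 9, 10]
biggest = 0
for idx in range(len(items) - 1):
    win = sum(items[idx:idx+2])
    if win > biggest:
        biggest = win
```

Max sum of 2-element window in [2, 8, 2, 8, 8, 9, 10]
`biggest` takes the values: 0 → 10 → 16 → 17 → 19

Answer: 19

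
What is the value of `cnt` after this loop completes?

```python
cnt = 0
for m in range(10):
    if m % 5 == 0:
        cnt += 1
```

Count numbers divisible by 5 in range(10)
`cnt` takes the values: 0 → 1 → 2

Answer: 2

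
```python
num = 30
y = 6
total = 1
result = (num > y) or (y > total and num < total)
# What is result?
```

Trace:
`num = 30` → num = 30
`y = 6` → y = 6
`total = 1` → total = 1
`result = (num > y) or (y > total and num < total)` → result = True
So result = True

Answer: True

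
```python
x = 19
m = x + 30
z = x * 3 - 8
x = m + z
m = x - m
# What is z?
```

Trace:
`x = 19` → x = 19
`m = x + 30` → m = 49
`z = x * 3 - 8` → z = 49
`x = m + z` → x = 98
`m = x - m` → m = 49
So z = 49

Answer: 49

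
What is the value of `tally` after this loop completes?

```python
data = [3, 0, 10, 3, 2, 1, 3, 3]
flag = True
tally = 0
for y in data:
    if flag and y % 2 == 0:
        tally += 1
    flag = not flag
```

Count even values at even positions
`tally` takes the values: 0 → 1 → 2

Answer: 2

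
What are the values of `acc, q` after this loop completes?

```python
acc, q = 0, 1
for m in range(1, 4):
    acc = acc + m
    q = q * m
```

Sum and factorial of 1 to 3
`acc, q` takes the values: (0, 1) → (1, 1) → (3, 1) → (3, 2) → (6, 2) → (6, 6)

Answer: 6, 6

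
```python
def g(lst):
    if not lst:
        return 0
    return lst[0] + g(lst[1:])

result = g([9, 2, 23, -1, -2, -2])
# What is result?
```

9 + 2 + 23 + (-1) + (-2) + (-2) + 0 = 29

Answer: 29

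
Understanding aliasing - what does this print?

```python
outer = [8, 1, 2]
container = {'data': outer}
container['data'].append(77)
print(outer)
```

Key concept: dict holds reference to list.
Step by step:
`outer = [8, 1, 2]` → outer = [8, 1, 2]
`container = {'data': outer}` → container = {'data': [8, 1, 2]}
`container['data'].append(77)` → outer = [8, 1, 2, 77]; container = {'data': [8, 1, 2, 77]}
`print(outer)` → prints [8, 1, 2, 77]

Answer: [8, 1, 2, 77]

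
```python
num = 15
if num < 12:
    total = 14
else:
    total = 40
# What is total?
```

Trace:
`num = 15` → num = 15
`if num < 12: ...` → num < 12 is False, take else branch → total = 40
So total = 40

Answer: 40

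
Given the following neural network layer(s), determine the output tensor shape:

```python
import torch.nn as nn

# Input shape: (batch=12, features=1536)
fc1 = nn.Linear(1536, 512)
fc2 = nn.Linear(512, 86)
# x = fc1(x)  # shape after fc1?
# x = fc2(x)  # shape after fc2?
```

Input: (12, 1536) -> after fc1: (12, 512) -> Output: (12, 86)

Answer: (12, 86)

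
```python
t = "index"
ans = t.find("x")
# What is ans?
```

Trace:
`t = "index"` → t = 'index'
`ans = t.find("x")` → ans = 4
So ans = 4

Answer: 4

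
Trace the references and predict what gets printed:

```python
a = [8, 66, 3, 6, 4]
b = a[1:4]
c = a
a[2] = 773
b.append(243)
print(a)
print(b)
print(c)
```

Key concept: slice vs alias.
Step by step:
`a = [8, 66, 3, 6, 4]` → a = [8, 66, 3, 6, 4]
`b = a[1:4]` → b = [66, 3, 6]
`c = a` → c = [8, 66, 3, 6, 4] (same object as a)
`a[2] = 773` → a = [8, 66, 773, 6, 4] (same object as c); c = [8, 66, 773, 6, 4] (same object as a)
`b.append(243)` → b = [66, 3, 6, 243]
`print(a)` → prints [8, 66, 773, 6, 4]
`print(b)` → prints [66, 3, 6, 243]
`print(c)` → prints [8, 66, 773, 6, 4]

Answer:
[8, 66, 773, 6, 4]
[66, 3, 6, 243]
[8, 66, 773, 6, 4]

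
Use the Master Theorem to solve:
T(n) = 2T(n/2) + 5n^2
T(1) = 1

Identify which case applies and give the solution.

a=2, b=2, f(n)=5n^2. log_2(2) = 1. Since c=2 > 1 and the regularity condition holds (2(n/2)^2 = (2/2^2)n^2 with 2/2^2 < 1), Case 3 applies: T(n) = Θ(f(n)) = O(n^2).

Answer: O(n^2) - Case 3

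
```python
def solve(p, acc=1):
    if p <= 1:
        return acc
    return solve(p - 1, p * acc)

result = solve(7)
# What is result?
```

Accumulator trace (n, acc): (7, 1) -> (6, 7) -> (5, 42) -> (4, 210) -> (3, 840) -> (2, 2520) -> (1, 5040) -> return 5040

Answer: 5040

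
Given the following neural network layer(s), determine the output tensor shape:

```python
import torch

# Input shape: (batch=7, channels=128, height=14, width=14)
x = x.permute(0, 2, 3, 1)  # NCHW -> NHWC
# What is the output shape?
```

Input: (7, 128, 14, 14) -> Output: (7, 14, 14, 128)

Answer: (7, 14, 14, 128)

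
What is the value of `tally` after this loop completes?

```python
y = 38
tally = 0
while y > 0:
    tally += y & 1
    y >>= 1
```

Count set bits in 38 (binary: 0b100110)
`tally` takes the values: 0 → 1 → 2 → 3

Answer: 3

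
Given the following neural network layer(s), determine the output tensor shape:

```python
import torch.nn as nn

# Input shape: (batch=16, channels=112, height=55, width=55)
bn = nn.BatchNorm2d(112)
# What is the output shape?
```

Input: (16, 112, 55, 55) -> Output: (16, 112, 55, 55)

Answer: (16, 112, 55, 55)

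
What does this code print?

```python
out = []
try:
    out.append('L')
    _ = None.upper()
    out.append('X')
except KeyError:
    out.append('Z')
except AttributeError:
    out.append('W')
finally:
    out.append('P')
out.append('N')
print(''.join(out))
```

Execution trace: 'L' (try body) → 'W' (except AttributeError) → 'P' (finally) → 'N' (after the try/except). Output: LWPN

Answer: LWPN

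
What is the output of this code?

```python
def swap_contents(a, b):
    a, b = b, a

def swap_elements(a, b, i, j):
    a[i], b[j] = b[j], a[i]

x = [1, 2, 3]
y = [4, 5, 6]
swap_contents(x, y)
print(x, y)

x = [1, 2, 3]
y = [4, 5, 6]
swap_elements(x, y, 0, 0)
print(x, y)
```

Key concept: parameter rebinding vs mutation.
Step by step:
`x = [1, 2, 3]` → x = [1, 2, 3]
`y = [4, 5, 6]` → y = [4, 5, 6]
`swap_contents(x, y)` → no visible change to tracked variables
`print(x, y)` → prints [1, 2, 3] [4, 5, 6]
`x = [1, 2, 3]` → x = [1, 2, 3]
`y = [4, 5, 6]` → y = [4, 5, 6]
`swap_elements(x, y, 0, 0)` → x = [4, 2, 3]; y = [1, 5, 6]
`print(x, y)` → prints [4, 2, 3] [1, 5, 6]

Answer:
[1, 2, 3] [4, 5, 6]
[4, 2, 3] [1, 5, 6]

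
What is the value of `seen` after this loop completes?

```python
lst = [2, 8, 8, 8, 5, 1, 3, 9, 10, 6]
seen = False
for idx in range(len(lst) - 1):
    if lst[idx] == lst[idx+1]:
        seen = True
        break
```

Check consecutive duplicates in [2, 8, 8, 8, 5, 1, 3, 9, 10, 6]
`seen` takes the values: False → True

Answer: True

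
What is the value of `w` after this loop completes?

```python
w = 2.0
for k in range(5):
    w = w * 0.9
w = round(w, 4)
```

Exponential decay: 2.0 * 0.9^5
`w` takes the values: 2.0 → 1.8 → 1.62 → 1.458 → 1.3122 → 1.18098 → 1.181

Answer: 1.181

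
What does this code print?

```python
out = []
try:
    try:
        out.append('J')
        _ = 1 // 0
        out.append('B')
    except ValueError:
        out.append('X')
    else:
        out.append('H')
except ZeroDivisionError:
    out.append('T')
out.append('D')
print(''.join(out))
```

Execution trace: 'J' (try body) → 'T' (outer except ZeroDivisionError) → 'D' (after the try/except). Output: JTD

Answer: JTD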